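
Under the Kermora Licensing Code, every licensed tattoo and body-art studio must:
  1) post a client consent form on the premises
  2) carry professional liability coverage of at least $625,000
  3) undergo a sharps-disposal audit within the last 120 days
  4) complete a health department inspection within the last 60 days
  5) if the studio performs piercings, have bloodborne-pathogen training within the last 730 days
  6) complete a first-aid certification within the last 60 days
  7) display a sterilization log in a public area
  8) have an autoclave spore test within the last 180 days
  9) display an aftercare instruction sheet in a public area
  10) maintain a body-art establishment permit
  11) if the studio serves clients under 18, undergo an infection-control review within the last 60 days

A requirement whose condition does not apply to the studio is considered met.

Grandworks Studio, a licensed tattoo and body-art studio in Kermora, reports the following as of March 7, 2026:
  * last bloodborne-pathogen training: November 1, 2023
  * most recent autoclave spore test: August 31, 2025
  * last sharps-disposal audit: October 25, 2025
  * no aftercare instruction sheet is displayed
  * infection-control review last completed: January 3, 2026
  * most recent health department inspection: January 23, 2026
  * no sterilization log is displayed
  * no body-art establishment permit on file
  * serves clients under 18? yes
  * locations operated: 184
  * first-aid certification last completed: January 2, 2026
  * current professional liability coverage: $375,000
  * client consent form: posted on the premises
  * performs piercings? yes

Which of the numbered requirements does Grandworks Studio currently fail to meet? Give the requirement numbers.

1. client consent form present → met
2. professional liability coverage $375,000 < $625,000 → not met
3. sharps-disposal audit 133 days ago vs limit 120 → not met
4. health department inspection 43 days ago vs limit 60 → met
5. condition 'performs piercings' holds; bloodborne-pathogen training 857 days ago vs limit 730 → not met
6. first-aid certification 64 days ago vs limit 60 → not met
7. sterilization log absent → not met
8. autoclave spore test 188 days ago vs limit 180 → not met
9. aftercare instruction sheet absent → not met
10. body-art establishment permit absent → not met
11. condition 'serves clients under 18' holds; infection-control review 63 days ago vs limit 60 → not met
Not met: 2, 3, 5, 6, 7, 8, 9, 10, 11

2, 3, 5, 6, 7, 8, 9, 10, 11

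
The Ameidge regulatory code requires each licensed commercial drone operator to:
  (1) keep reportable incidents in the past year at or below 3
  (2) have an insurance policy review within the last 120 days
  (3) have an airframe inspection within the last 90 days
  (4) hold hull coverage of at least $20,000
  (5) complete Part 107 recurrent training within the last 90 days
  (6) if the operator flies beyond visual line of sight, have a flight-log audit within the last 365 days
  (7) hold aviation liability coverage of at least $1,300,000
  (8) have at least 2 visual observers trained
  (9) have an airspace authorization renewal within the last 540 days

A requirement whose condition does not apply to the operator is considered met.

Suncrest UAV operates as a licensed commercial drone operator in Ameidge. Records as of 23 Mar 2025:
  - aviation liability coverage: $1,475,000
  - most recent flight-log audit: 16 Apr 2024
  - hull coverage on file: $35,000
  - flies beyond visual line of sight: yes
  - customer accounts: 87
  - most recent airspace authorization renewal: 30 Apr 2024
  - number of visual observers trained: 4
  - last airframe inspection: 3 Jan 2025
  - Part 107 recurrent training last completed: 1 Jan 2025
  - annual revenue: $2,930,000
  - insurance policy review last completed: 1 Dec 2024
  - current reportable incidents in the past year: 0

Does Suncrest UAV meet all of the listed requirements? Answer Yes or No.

1. reportable incidents in the past year 0 ≤ 3 → met
2. insurance policy review 112 days ago vs limit 120 → met
3. airframe inspection 79 days ago vs limit 90 → met
4. hull coverage $35,000 ≥ $20,000 → met
5. Part 107 recurrent training 81 days ago vs limit 90 → met
6. condition 'flies beyond visual line of sight' holds; flight-log audit 341 days ago vs limit 365 → met
7. aviation liability coverage $1,475,000 ≥ $1,300,000 → met
8. visual observers trained 4 ≥ 2 → met
9. airspace authorization renewal 327 days ago vs limit 540 → met
All met.

Yes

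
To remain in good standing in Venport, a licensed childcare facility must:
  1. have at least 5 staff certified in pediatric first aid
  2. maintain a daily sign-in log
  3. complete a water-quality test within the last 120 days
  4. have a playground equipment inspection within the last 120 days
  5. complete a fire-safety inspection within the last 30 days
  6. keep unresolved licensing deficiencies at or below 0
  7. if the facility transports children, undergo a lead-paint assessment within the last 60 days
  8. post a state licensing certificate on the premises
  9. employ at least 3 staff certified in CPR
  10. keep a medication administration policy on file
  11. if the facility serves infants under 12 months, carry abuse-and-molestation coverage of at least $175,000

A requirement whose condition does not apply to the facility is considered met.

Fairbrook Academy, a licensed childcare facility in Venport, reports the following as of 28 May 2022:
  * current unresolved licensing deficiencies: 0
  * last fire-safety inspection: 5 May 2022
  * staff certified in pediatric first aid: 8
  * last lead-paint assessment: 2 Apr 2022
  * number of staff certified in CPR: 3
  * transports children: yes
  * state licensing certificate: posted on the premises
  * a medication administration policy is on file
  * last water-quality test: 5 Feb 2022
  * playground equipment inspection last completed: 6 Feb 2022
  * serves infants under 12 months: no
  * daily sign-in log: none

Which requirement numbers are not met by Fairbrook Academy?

1. staff certified in pediatric first aid 8 ≥ 5 → met
2. daily sign-in log absent → not met
3. water-quality test 112 days ago vs limit 120 → met
4. playground equipment inspection 111 days ago vs limit 120 → met
5. fire-safety inspection 23 days ago vs limit 30 → met
6. unresolved licensing deficiencies 0 ≤ 0 → met
7. condition 'transports children' holds; lead-paint assessment 56 days ago vs limit 60 → met
8. state licensing certificate present → met
9. staff certified in CPR 3 ≥ 3 → met
10. medication administration policy present → met
11. condition 'serves infants under 12 months' does not hold → requirement n/a → met
Not met: 2

2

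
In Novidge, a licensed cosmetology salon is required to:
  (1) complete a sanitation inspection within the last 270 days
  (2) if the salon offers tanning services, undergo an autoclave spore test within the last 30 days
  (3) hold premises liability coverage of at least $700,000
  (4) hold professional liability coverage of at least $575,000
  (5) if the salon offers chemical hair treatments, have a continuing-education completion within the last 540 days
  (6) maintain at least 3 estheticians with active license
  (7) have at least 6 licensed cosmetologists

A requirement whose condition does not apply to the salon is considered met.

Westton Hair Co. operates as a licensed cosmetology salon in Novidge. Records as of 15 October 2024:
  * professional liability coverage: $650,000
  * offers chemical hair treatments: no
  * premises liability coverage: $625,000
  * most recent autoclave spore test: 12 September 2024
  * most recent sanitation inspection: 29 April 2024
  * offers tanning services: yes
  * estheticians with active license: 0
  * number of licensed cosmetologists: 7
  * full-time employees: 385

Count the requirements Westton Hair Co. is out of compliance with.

3

1. sanitation inspection 169 days ago vs limit 270 → met
2. condition 'offers tanning services' holds; autoclave spore test 33 days ago vs limit 30 → not met
3. premises liability coverage $625,000 < $700,000 → not met
4. professional liability coverage $650,000 ≥ $575,000 → met
5. condition 'offers chemical hair treatments' does not hold → requirement n/a → met
6. estheticians with active license 0 < 3 → not met
7. licensed cosmetologists 7 ≥ 6 → met
Not met: 3 of 7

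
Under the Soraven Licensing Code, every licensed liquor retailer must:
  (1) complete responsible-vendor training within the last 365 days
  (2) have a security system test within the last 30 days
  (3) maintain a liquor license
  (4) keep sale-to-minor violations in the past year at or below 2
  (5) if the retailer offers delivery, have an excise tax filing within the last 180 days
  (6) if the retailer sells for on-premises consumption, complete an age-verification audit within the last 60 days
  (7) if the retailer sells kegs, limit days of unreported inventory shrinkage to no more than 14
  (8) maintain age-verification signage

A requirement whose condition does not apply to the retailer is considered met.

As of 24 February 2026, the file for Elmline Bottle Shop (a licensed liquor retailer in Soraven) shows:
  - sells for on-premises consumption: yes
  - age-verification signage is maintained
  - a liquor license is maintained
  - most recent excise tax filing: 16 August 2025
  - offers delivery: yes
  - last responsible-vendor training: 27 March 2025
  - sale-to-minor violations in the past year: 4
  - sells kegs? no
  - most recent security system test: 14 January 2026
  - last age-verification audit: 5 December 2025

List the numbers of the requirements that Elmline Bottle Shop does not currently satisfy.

2, 4, 5, 6

1. responsible-vendor training 334 days ago vs limit 365 → met
2. security system test 41 days ago vs limit 30 → not met
3. liquor license present → met
4. sale-to-minor violations in the past year 4 > 2 → not met
5. condition 'offers delivery' holds; excise tax filing 192 days ago vs limit 180 → not met
6. condition 'sells for on-premises consumption' holds; age-verification audit 81 days ago vs limit 60 → not met
7. condition 'sells kegs' does not hold → requirement n/a → met
8. age-verification signage present → met
Not met: 2, 4, 5, 6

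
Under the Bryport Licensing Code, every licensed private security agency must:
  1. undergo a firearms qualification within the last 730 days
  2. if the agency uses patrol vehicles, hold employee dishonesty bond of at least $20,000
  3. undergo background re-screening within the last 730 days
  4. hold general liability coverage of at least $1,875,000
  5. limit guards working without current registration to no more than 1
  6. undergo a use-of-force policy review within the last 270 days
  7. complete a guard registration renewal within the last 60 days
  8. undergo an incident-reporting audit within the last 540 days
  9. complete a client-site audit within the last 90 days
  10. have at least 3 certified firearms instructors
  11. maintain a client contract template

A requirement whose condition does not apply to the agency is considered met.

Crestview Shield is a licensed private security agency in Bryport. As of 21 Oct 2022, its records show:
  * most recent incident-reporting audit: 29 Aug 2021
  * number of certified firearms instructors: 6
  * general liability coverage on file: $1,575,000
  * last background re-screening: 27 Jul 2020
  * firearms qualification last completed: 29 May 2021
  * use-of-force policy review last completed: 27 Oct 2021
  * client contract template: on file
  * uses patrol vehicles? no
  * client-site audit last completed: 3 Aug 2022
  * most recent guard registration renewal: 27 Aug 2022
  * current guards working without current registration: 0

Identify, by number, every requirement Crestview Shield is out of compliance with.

1. firearms qualification 510 days ago vs limit 730 → met
2. condition 'uses patrol vehicles' does not hold → requirement n/a → met
3. background re-screening 816 days ago vs limit 730 → not met
4. general liability coverage $1,575,000 < $1,875,000 → not met
5. guards working without current registration 0 ≤ 1 → met
6. use-of-force policy review 359 days ago vs limit 270 → not met
7. guard registration renewal 55 days ago vs limit 60 → met
8. incident-reporting audit 418 days ago vs limit 540 → met
9. client-site audit 79 days ago vs limit 90 → met
10. certified firearms instructors 6 ≥ 3 → met
11. client contract template present → met
Not met: 3, 4, 6

3, 4, 6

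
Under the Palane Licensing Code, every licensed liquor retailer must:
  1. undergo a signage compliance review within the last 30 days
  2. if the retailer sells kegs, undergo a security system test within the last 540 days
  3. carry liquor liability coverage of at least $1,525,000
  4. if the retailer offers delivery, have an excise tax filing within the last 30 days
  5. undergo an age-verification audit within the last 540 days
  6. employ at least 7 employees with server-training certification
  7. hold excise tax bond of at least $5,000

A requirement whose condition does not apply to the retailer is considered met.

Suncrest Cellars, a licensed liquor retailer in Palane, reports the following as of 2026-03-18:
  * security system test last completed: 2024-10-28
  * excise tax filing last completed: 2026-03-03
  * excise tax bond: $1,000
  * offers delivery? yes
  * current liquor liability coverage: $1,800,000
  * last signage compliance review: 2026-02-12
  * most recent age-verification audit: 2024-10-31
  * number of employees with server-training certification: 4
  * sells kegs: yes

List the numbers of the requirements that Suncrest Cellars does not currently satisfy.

1, 6, 7

1. signage compliance review 34 days ago vs limit 30 → not met
2. condition 'sells kegs' holds; security system test 506 days ago vs limit 540 → met
3. liquor liability coverage $1,800,000 ≥ $1,525,000 → met
4. condition 'offers delivery' holds; excise tax filing 15 days ago vs limit 30 → met
5. age-verification audit 503 days ago vs limit 540 → met
6. employees with server-training certification 4 < 7 → not met
7. excise tax bond $1,000 < $5,000 → not met
Not met: 1, 6, 7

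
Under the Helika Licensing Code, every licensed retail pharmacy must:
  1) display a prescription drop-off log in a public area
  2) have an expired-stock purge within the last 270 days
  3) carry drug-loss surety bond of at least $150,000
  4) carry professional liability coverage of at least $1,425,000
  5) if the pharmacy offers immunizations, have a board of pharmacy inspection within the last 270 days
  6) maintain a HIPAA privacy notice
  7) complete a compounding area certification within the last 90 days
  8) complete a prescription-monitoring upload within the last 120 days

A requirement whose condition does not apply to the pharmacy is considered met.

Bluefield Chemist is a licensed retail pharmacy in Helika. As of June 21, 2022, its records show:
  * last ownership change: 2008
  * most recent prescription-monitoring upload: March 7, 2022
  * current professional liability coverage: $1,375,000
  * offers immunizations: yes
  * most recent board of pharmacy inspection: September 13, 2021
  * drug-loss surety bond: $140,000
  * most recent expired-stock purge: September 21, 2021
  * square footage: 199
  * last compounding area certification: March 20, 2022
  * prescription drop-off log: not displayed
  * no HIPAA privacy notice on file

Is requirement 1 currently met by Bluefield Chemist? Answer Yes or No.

1. prescription drop-off log absent → not met

No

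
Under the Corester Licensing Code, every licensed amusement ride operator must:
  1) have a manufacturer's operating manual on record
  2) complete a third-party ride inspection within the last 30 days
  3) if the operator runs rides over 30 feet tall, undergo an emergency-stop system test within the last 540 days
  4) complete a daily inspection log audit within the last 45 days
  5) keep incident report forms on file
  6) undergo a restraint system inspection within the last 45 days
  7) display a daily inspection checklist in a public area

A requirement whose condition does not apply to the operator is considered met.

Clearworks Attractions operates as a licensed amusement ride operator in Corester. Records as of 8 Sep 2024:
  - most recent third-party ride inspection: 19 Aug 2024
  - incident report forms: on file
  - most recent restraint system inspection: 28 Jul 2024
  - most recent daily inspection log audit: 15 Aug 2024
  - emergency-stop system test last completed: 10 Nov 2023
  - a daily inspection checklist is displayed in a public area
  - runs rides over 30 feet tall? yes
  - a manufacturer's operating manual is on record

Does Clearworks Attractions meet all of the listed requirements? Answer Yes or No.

1. manufacturer's operating manual present → met
2. third-party ride inspection 20 days ago vs limit 30 → met
3. condition 'runs rides over 30 feet tall' holds; emergency-stop system test 303 days ago vs limit 540 → met
4. daily inspection log audit 24 days ago vs limit 45 → met
5. incident report forms present → met
6. restraint system inspection 42 days ago vs limit 45 → met
7. daily inspection checklist present → met
All met.

Yes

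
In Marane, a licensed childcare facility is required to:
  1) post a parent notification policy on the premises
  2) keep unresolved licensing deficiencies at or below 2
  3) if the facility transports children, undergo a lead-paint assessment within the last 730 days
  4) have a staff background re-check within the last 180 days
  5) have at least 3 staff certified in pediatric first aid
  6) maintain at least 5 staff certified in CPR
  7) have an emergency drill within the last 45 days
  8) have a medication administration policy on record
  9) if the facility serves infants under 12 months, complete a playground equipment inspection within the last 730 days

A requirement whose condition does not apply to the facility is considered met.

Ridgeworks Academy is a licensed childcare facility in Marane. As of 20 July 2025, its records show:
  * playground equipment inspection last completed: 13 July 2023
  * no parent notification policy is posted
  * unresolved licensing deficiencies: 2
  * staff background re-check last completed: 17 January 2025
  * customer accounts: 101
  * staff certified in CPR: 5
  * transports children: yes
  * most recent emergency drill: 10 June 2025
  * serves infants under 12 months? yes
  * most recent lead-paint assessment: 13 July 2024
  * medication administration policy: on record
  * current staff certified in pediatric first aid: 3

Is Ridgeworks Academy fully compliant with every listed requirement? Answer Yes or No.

No

1. parent notification policy absent → not met
2. unresolved licensing deficiencies 2 ≤ 2 → met
3. condition 'transports children' holds; lead-paint assessment 372 days ago vs limit 730 → met
4. staff background re-check 184 days ago vs limit 180 → not met
5. staff certified in pediatric first aid 3 ≥ 3 → met
6. staff certified in CPR 5 ≥ 5 → met
7. emergency drill 40 days ago vs limit 45 → met
8. medication administration policy present → met
9. condition 'serves infants under 12 months' holds; playground equipment inspection 738 days ago vs limit 730 → not met
Not met: 1, 4, 9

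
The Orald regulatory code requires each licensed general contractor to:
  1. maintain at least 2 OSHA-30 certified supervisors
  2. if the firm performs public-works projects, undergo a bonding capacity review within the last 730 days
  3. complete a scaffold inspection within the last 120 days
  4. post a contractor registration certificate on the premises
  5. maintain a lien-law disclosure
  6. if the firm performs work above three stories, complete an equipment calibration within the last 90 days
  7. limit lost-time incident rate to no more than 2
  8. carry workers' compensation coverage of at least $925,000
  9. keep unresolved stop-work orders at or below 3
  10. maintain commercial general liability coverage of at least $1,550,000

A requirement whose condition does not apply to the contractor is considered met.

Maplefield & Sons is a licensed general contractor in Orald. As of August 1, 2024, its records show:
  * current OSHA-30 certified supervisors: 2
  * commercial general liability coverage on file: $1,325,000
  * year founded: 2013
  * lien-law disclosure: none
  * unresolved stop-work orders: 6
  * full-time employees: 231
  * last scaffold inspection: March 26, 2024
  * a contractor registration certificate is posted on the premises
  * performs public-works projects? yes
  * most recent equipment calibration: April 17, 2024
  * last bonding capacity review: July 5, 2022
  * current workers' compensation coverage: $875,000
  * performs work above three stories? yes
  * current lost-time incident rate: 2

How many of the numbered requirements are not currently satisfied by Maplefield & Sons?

7

1. OSHA-30 certified supervisors 2 ≥ 2 → met
2. condition 'performs public-works projects' holds; bonding capacity review 758 days ago vs limit 730 → not met
3. scaffold inspection 128 days ago vs limit 120 → not met
4. contractor registration certificate present → met
5. lien-law disclosure absent → not met
6. condition 'performs work above three stories' holds; equipment calibration 106 days ago vs limit 90 → not met
7. lost-time incident rate 2 ≤ 2 → met
8. workers' compensation coverage $875,000 < $925,000 → not met
9. unresolved stop-work orders 6 > 3 → not met
10. commercial general liability coverage $1,325,000 < $1,550,000 → not met
Not met: 7 of 10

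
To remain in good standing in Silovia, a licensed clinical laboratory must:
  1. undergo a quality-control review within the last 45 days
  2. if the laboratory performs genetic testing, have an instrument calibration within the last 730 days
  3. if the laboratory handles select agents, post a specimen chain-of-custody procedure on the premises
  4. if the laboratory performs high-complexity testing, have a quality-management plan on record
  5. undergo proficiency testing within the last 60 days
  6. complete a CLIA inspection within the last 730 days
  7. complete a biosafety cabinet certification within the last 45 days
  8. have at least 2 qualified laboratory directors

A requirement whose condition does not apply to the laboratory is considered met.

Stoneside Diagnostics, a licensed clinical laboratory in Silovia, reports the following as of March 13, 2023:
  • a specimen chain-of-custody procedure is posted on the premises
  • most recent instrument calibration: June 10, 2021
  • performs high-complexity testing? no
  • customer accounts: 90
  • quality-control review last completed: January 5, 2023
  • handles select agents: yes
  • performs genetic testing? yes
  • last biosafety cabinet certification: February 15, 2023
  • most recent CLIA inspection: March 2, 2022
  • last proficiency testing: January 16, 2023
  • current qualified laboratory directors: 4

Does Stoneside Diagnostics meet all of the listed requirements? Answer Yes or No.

1. quality-control review 67 days ago vs limit 45 → not met
2. condition 'performs genetic testing' holds; instrument calibration 641 days ago vs limit 730 → met
3. condition 'handles select agents' holds; specimen chain-of-custody procedure present → met
4. condition 'performs high-complexity testing' does not hold → requirement n/a → met
5. proficiency testing 56 days ago vs limit 60 → met
6. CLIA inspection 376 days ago vs limit 730 → met
7. biosafety cabinet certification 26 days ago vs limit 45 → met
8. qualified laboratory directors 4 ≥ 2 → met
Not met: 1

No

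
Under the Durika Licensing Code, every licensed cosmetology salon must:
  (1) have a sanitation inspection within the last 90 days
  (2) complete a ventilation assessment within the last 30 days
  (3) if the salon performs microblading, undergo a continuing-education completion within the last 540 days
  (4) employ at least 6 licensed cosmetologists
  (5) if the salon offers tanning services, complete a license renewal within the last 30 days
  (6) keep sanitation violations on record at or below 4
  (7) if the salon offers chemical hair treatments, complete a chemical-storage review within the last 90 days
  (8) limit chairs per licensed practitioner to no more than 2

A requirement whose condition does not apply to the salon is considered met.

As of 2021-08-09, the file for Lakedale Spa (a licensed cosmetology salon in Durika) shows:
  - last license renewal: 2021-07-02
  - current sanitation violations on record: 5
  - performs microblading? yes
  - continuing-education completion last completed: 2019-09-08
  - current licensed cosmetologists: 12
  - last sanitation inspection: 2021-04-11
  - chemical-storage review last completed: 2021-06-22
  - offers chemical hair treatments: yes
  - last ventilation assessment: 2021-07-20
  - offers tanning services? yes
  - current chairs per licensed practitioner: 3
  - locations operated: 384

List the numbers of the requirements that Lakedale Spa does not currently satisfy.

1, 3, 5, 6, 8

1. sanitation inspection 120 days ago vs limit 90 → not met
2. ventilation assessment 20 days ago vs limit 30 → met
3. condition 'performs microblading' holds; continuing-education completion 701 days ago vs limit 540 → not met
4. licensed cosmetologists 12 ≥ 6 → met
5. condition 'offers tanning services' holds; license renewal 38 days ago vs limit 30 → not met
6. sanitation violations on record 5 > 4 → not met
7. condition 'offers chemical hair treatments' holds; chemical-storage review 48 days ago vs limit 90 → met
8. chairs per licensed practitioner 3 > 2 → not met
Not met: 1, 3, 5, 6, 8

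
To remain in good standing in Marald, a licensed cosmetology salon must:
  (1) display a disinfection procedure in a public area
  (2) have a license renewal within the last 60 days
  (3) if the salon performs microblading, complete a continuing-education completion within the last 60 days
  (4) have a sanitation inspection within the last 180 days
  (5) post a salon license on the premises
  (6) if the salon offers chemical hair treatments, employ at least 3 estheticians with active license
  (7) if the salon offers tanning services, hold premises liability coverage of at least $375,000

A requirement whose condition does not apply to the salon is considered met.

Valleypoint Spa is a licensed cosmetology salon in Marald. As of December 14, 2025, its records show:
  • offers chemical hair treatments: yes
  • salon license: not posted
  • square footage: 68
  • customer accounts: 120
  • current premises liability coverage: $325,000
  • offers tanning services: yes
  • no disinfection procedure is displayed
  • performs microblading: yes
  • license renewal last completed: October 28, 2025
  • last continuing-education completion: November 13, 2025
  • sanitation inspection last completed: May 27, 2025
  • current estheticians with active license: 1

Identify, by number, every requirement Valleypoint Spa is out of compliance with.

1. disinfection procedure absent → not met
2. license renewal 47 days ago vs limit 60 → met
3. condition 'performs microblading' holds; continuing-education completion 31 days ago vs limit 60 → met
4. sanitation inspection 201 days ago vs limit 180 → not met
5. salon license absent → not met
6. condition 'offers chemical hair treatments' holds; estheticians with active license 1 < 3 → not met
7. condition 'offers tanning services' holds; premises liability coverage $325,000 < $375,000 → not met
Not met: 1, 4, 5, 6, 7

1, 4, 5, 6, 7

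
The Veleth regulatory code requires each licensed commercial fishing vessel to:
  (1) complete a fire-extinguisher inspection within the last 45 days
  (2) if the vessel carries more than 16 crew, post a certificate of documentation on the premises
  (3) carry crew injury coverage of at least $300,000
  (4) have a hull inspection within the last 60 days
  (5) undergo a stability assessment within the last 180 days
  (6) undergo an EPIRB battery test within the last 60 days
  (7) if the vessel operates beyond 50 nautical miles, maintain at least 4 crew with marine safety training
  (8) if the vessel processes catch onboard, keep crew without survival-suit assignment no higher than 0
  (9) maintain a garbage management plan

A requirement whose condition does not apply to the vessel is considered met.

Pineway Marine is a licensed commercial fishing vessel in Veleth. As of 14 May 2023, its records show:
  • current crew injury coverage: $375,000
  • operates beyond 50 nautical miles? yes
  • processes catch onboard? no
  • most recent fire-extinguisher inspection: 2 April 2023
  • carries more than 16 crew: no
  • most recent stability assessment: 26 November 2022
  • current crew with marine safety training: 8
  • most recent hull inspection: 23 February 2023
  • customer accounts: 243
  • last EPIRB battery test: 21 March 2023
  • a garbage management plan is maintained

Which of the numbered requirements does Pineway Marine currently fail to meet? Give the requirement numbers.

4

1. fire-extinguisher inspection 42 days ago vs limit 45 → met
2. condition 'carries more than 16 crew' does not hold → requirement n/a → met
3. crew injury coverage $375,000 ≥ $300,000 → met
4. hull inspection 80 days ago vs limit 60 → not met
5. stability assessment 169 days ago vs limit 180 → met
6. EPIRB battery test 54 days ago vs limit 60 → met
7. condition 'operates beyond 50 nautical miles' holds; crew with marine safety training 8 ≥ 4 → met
8. condition 'processes catch onboard' does not hold → requirement n/a → met
9. garbage management plan present → met
Not met: 4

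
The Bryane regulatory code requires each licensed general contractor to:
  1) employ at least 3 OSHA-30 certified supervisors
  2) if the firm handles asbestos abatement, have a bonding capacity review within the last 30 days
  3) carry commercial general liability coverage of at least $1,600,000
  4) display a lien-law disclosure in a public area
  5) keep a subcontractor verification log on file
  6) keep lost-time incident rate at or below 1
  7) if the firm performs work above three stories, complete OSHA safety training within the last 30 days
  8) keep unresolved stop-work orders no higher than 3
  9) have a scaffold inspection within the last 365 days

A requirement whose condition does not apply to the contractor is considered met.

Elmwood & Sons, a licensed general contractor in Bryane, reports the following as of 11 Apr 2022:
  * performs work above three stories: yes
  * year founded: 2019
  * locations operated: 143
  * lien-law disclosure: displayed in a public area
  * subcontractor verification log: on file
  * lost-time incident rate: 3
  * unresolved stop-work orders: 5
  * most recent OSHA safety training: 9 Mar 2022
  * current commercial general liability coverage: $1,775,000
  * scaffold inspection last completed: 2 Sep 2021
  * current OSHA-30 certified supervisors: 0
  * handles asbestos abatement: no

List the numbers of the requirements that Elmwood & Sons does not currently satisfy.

1, 6, 7, 8

1. OSHA-30 certified supervisors 0 < 3 → not met
2. condition 'handles asbestos abatement' does not hold → requirement n/a → met
3. commercial general liability coverage $1,775,000 ≥ $1,600,000 → met
4. lien-law disclosure present → met
5. subcontractor verification log present → met
6. lost-time incident rate 3 > 1 → not met
7. condition 'performs work above three stories' holds; OSHA safety training 33 days ago vs limit 30 → not met
8. unresolved stop-work orders 5 > 3 → not met
9. scaffold inspection 221 days ago vs limit 365 → met
Not met: 1, 6, 7, 8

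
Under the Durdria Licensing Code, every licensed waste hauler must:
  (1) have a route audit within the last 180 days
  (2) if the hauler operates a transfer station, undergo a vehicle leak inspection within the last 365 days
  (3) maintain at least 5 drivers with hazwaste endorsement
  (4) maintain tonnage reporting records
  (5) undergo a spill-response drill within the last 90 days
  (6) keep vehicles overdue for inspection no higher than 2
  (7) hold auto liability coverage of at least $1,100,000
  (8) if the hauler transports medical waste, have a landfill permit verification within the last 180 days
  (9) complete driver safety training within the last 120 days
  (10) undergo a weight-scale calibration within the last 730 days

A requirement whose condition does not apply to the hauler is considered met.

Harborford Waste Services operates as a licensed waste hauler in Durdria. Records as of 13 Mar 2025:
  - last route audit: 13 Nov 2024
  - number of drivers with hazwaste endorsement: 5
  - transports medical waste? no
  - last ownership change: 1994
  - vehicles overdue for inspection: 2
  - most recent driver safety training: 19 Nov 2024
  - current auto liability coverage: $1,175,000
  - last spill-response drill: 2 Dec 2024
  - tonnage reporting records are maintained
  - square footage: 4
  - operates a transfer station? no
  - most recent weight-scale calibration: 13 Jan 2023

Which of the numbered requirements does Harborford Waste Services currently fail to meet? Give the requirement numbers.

5, 10

1. route audit 120 days ago vs limit 180 → met
2. condition 'operates a transfer station' does not hold → requirement n/a → met
3. drivers with hazwaste endorsement 5 ≥ 5 → met
4. tonnage reporting records present → met
5. spill-response drill 101 days ago vs limit 90 → not met
6. vehicles overdue for inspection 2 ≤ 2 → met
7. auto liability coverage $1,175,000 ≥ $1,100,000 → met
8. condition 'transports medical waste' does not hold → requirement n/a → met
9. driver safety training 114 days ago vs limit 120 → met
10. weight-scale calibration 790 days ago vs limit 730 → not met
Not met: 5, 10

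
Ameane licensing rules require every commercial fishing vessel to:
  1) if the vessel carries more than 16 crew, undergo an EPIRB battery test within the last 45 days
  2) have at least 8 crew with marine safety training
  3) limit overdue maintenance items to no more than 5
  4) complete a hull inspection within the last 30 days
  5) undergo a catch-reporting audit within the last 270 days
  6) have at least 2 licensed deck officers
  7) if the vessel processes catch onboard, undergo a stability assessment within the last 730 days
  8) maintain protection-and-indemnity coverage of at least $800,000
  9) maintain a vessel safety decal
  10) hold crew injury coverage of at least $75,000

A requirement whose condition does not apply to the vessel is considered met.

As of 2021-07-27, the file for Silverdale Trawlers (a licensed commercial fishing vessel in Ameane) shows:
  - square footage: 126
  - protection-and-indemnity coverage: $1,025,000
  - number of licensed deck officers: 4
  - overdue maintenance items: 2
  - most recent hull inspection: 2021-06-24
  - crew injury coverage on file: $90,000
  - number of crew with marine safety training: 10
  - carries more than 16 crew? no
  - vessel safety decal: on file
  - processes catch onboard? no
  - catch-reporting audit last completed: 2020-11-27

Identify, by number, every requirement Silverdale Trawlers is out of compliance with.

1. condition 'carries more than 16 crew' does not hold → requirement n/a → met
2. crew with marine safety training 10 ≥ 8 → met
3. overdue maintenance items 2 ≤ 5 → met
4. hull inspection 33 days ago vs limit 30 → not met
5. catch-reporting audit 242 days ago vs limit 270 → met
6. licensed deck officers 4 ≥ 2 → met
7. condition 'processes catch onboard' does not hold → requirement n/a → met
8. protection-and-indemnity coverage $1,025,000 ≥ $800,000 → met
9. vessel safety decal present → met
10. crew injury coverage $90,000 ≥ $75,000 → met
Not met: 4

4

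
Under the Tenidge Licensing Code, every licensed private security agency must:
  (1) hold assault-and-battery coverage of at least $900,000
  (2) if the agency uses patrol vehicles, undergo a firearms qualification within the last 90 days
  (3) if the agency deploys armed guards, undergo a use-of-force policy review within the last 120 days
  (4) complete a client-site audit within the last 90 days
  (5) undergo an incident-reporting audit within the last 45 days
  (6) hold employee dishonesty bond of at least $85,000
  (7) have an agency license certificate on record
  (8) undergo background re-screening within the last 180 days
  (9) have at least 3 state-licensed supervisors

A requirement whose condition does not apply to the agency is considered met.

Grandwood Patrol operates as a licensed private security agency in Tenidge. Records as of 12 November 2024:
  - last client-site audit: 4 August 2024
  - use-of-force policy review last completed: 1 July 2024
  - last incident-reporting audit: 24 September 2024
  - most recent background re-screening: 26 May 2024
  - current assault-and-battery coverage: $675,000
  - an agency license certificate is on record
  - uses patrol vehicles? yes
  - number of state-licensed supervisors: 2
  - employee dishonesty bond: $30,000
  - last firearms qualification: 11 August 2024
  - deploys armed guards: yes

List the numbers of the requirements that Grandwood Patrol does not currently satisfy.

1. assault-and-battery coverage $675,000 < $900,000 → not met
2. condition 'uses patrol vehicles' holds; firearms qualification 93 days ago vs limit 90 → not met
3. condition 'deploys armed guards' holds; use-of-force policy review 134 days ago vs limit 120 → not met
4. client-site audit 100 days ago vs limit 90 → not met
5. incident-reporting audit 49 days ago vs limit 45 → not met
6. employee dishonesty bond $30,000 < $85,000 → not met
7. agency license certificate present → met
8. background re-screening 170 days ago vs limit 180 → met
9. state-licensed supervisors 2 < 3 → not met
Not met: 1, 2, 3, 4, 5, 6, 9

1, 2, 3, 4, 5, 6, 9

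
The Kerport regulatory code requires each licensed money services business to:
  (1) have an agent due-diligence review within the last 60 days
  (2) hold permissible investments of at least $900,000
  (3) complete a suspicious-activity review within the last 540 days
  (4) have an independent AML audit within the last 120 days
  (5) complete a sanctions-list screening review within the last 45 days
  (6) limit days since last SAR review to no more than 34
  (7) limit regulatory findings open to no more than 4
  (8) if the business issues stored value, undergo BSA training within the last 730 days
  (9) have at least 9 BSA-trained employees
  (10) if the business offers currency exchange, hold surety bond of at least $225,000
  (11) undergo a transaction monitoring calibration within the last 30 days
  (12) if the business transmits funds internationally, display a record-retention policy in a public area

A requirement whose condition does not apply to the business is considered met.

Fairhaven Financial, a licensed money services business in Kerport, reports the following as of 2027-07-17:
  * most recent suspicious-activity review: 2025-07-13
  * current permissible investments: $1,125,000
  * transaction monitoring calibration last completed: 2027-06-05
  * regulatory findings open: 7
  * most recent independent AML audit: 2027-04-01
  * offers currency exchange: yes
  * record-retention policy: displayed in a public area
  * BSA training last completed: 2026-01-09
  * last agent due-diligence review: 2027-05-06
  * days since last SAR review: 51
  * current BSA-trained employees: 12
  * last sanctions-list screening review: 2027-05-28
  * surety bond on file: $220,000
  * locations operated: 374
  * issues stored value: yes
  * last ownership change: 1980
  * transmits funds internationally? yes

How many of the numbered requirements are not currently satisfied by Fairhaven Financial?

1. agent due-diligence review 72 days ago vs limit 60 → not met
2. permissible investments $1,125,000 ≥ $900,000 → met
3. suspicious-activity review 734 days ago vs limit 540 → not met
4. independent AML audit 107 days ago vs limit 120 → met
5. sanctions-list screening review 50 days ago vs limit 45 → not met
6. days since last SAR review 51 > 34 → not met
7. regulatory findings open 7 > 4 → not met
8. condition 'issues stored value' holds; BSA training 554 days ago vs limit 730 → met
9. BSA-trained employees 12 ≥ 9 → met
10. condition 'offers currency exchange' holds; surety bond $220,000 < $225,000 → not met
11. transaction monitoring calibration 42 days ago vs limit 30 → not met
12. condition 'transmits funds internationally' holds; record-retention policy present → met
Not met: 7 of 12

7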